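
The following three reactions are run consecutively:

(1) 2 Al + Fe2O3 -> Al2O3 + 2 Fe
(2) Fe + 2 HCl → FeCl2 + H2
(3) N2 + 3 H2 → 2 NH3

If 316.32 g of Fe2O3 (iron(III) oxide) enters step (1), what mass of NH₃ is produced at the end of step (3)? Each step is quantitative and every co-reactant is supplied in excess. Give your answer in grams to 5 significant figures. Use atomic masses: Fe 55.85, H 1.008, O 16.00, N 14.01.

44.986 g

M(Fe2O3) = 2(55.85) + 3(16.00) = 159.70 g/mol.
M(NH3) = 14.01 + 3(1.008) = 17.034 g/mol.
n(Fe2O3) = 316.32 / 159.70 = 1.98071 mol.
Reaction (1): Fe2O3→Fe ratio 1:2 ⇒ n(Fe) = 3.96143 mol.
Reaction (2): Fe→H2 ratio 1:1 ⇒ n(H2) = 3.96143 mol.
Reaction (3): H2→NH3 ratio 3:2 ⇒ n(NH3) = 2.64095 mol.
Mass of NH3 = 2.64095 × 17.034 = 44.9860 g.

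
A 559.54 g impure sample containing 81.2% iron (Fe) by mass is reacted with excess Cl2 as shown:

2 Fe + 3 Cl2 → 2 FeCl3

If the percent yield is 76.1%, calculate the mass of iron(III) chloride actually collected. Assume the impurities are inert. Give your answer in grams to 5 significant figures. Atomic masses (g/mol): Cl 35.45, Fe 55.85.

1004.2 g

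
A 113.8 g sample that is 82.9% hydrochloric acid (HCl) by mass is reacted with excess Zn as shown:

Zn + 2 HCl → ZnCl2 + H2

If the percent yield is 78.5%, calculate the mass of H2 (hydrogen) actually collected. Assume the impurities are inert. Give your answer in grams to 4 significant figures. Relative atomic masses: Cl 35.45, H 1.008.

2.048 g

Pure HCl available = 113.8 g × 0.829 = 94.340 g.
M(HCl) = 1.008 + 35.45 = 36.458 g/mol.
M(H2) = 2(1.008) = 2.016 g/mol.
n(HCl) = 94.340 g / 36.458 g/mol = 2.5876 mol.
From the equation the HCl:H2 mole ratio is 2:1, so n(H2) = 2.5876 × 1/2 = 1.2938 mol.
Mass of H2 = 1.2938 mol × 2.016 g/mol = 2.6083 g.
Actual mass collected = 2.6083 g × 0.785 = 2.0475 g.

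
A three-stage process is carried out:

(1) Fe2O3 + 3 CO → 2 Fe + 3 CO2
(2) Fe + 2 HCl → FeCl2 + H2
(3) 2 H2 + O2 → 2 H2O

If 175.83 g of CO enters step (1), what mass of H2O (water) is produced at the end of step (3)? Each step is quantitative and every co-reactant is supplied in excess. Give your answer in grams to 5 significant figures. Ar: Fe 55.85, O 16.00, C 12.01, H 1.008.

M(CO) = 12.01 + 16.00 = 28.01 g/mol.
M(H2O) = 2(1.008) + 16.00 = 18.016 g/mol.
n(CO) = 175.83 / 28.01 = 6.27740 mol.
Reaction (1): CO→Fe ratio 3:2 ⇒ n(Fe) = 4.18493 mol.
Reaction (2): Fe→H2 ratio 1:1 ⇒ n(H2) = 4.18493 mol.
Reaction (3): H2→H2O ratio 2:2 ⇒ n(H2O) = 4.18493 mol.
Mass of H2O = 4.18493 × 18.016 = 75.3958 g.

75.396 g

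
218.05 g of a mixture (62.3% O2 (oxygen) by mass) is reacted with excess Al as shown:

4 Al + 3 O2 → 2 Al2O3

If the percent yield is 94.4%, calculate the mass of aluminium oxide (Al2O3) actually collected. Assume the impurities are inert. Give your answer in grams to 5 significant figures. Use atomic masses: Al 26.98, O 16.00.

Pure O2 available = 218.05 g × 0.623 = 135.845 g.
M(O2) = 2(16.00) = 32.00 g/mol.
M(Al2O3) = 2(26.98) + 3(16.00) = 101.96 g/mol.
n(O2) = 135.845 g / 32.00 g/mol = 4.24516 mol.
From the equation the O2:Al2O3 mole ratio is 3:2, so n(Al2O3) = 4.24516 × 2/3 = 2.83011 mol.
Mass of Al2O3 = 2.83011 mol × 101.96 g/mol = 288.558 g.
Actual mass collected = 288.558 g × 0.944 = 272.399 g.

272.40 g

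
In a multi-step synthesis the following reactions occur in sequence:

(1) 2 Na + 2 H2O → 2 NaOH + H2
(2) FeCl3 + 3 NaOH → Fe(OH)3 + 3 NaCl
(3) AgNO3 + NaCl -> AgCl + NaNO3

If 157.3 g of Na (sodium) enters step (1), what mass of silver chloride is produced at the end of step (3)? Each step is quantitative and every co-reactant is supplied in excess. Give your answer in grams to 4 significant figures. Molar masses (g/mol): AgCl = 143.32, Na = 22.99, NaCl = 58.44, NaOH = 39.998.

980.6 g

n(Na) = 157.3 / 22.99 = 6.8421 mol.
Reaction (1): Na→NaOH ratio 2:2 ⇒ n(NaOH) = 6.8421 mol.
Reaction (2): NaOH→NaCl ratio 3:3 ⇒ n(NaCl) = 6.8421 mol.
Reaction (3): NaCl→AgCl ratio 1:1 ⇒ n(AgCl) = 6.8421 mol.
Mass of AgCl = 6.8421 × 143.32 = 980.61 g.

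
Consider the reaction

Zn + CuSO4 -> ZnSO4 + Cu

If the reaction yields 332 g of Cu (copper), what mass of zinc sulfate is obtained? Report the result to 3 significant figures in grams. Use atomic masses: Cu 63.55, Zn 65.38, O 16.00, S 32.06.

M(Cu) = 63.55 g/mol.
M(ZnSO4) = 65.38 + 32.06 + 4(16.00) = 161.44 g/mol.
n(Cu) = 332.0 g / 63.55 g/mol = 5.224 mol.
From the equation the Cu:ZnSO4 mole ratio is 1:1, so n(ZnSO4) = 5.224 × 1/1 = 5.224 mol.
Mass of ZnSO4 = 5.224 mol × 161.44 g/mol = 843.4 g.

843 g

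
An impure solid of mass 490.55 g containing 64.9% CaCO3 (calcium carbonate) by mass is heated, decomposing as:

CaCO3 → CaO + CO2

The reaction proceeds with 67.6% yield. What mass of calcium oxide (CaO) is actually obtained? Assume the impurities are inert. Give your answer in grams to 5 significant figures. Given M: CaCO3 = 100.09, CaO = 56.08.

120.58 g

Pure CaCO3 available = 490.55 g × 0.649 = 318.367 g.
n(CaCO3) = 318.367 g / 100.09 g/mol = 3.18081 mol.
From the equation the CaCO3:CaO mole ratio is 1:1, so n(CaO) = 3.18081 × 1/1 = 3.18081 mol.
Mass of CaO = 3.18081 mol × 56.08 g/mol = 178.380 g.
Actual mass collected = 178.380 g × 0.676 = 120.585 g.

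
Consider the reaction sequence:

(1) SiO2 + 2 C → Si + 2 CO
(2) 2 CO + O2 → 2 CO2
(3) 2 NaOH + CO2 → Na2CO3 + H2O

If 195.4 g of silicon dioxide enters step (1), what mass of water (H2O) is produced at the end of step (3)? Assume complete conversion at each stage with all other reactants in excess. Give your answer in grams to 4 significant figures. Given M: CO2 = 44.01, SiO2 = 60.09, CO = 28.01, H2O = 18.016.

117.2 g

n(SiO2) = 195.4 / 60.09 = 3.2518 mol.
Reaction (1): SiO2→CO ratio 1:2 ⇒ n(CO) = 6.5036 mol.
Reaction (2): CO→CO2 ratio 2:2 ⇒ n(CO2) = 6.5036 mol.
Reaction (3): CO2→H2O ratio 1:1 ⇒ n(H2O) = 6.5036 mol.
Mass of H2O = 6.5036 × 18.016 = 117.17 g.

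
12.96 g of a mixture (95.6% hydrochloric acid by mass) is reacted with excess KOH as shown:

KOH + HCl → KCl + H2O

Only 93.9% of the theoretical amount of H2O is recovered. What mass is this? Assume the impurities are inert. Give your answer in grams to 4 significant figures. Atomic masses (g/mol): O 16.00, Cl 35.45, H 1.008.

5.749 g

Pure HCl available = 12.96 g × 0.956 = 12.390 g.
M(HCl) = 1.008 + 35.45 = 36.458 g/mol.
M(H2O) = 2(1.008) + 16.00 = 18.016 g/mol.
n(HCl) = 12.390 g / 36.458 g/mol = 0.33984 mol.
From the equation the HCl:H2O mole ratio is 1:1, so n(H2O) = 0.33984 × 1/1 = 0.33984 mol.
Mass of H2O = 0.33984 mol × 18.016 g/mol = 6.1225 g.
Actual mass collected = 6.1225 g × 0.939 = 5.7490 g.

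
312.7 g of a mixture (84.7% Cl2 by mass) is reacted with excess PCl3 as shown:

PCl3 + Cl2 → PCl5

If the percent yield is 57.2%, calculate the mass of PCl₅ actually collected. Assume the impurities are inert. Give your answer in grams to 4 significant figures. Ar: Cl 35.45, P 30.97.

Pure Cl2 available = 312.7 g × 0.847 = 264.86 g.
M(Cl2) = 2(35.45) = 70.90 g/mol.
M(PCl5) = 30.97 + 5(35.45) = 208.22 g/mol.
n(Cl2) = 264.86 g / 70.90 g/mol = 3.7356 mol.
From the equation the Cl2:PCl5 mole ratio is 1:1, so n(PCl5) = 3.7356 × 1/1 = 3.7356 mol.
Mass of PCl5 = 3.7356 mol × 208.22 g/mol = 777.84 g.
Actual mass collected = 777.84 g × 0.572 = 444.92 g.

444.9 g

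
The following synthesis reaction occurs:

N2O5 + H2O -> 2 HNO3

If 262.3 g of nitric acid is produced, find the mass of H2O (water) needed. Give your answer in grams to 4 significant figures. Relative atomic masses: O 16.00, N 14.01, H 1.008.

M(HNO3) = 1.008 + 14.01 + 3(16.00) = 63.018 g/mol.
M(H2O) = 2(1.008) + 16.00 = 18.016 g/mol.
n(HNO3) = 262.30 g / 63.018 g/mol = 4.1623 mol.
From the equation the HNO3:H2O mole ratio is 2:1, so n(H2O) = 4.1623 × 1/2 = 2.0812 mol.
Mass of H2O = 2.0812 mol × 18.016 g/mol = 37.494 g.

37.49 g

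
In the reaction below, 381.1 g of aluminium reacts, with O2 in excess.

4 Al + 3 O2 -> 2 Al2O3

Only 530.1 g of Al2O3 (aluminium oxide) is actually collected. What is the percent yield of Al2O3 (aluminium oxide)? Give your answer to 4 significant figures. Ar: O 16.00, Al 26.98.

M(Al) = 26.98 g/mol.
M(Al2O3) = 2(26.98) + 3(16.00) = 101.96 g/mol.
n(Al) = 381.10 g / 26.98 g/mol = 14.125 mol.
From the equation the Al:Al2O3 mole ratio is 4:2, so n(Al2O3) = 14.125 × 2/4 = 7.0626 mol.
Mass of Al2O3 = 7.0626 mol × 101.96 g/mol = 720.11 g.
This is the theoretical yield. Percent yield = 530.1 g / 720.11 g × 100% = 73.614%.

73.61 %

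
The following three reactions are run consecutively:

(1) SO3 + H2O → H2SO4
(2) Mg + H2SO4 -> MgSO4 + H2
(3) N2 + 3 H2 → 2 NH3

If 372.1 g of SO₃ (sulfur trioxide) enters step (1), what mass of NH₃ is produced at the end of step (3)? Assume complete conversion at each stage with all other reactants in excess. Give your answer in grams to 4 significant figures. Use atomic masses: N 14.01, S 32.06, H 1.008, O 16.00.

52.78 g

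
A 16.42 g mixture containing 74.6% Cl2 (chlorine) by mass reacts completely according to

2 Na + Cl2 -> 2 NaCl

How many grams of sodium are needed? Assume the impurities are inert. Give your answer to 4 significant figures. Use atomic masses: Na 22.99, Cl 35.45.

7.944 g

Mass of pure Cl2 = 16.42 g × 0.746 = 12.249 g.
M(Cl2) = 2(35.45) = 70.90 g/mol.
M(Na) = 22.99 g/mol.
n(Cl2) = 12.249 g / 70.90 g/mol = 0.17277 mol.
From the equation the Cl2:Na mole ratio is 1:2, so n(Na) = 0.17277 × 2/1 = 0.34554 mol.
Mass of Na = 0.34554 mol × 22.99 g/mol = 7.9439 g.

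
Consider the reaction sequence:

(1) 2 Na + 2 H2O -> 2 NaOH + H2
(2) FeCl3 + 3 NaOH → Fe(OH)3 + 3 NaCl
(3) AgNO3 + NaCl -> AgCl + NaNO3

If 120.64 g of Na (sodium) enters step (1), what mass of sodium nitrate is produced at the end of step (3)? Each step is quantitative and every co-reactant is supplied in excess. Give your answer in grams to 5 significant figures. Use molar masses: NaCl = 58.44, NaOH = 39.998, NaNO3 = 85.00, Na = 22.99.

446.04 g

n(Na) = 120.64 / 22.99 = 5.24750 mol.
Reaction (1): Na→NaOH ratio 2:2 ⇒ n(NaOH) = 5.24750 mol.
Reaction (2): NaOH→NaCl ratio 3:3 ⇒ n(NaCl) = 5.24750 mol.
Reaction (3): NaCl→NaNO3 ratio 1:1 ⇒ n(NaNO3) = 5.24750 mol.
Mass of NaNO3 = 5.24750 × 85.00 = 446.037 g.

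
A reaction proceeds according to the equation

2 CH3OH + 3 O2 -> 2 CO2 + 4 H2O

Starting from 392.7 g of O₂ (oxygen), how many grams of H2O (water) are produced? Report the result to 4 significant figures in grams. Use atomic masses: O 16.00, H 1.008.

294.8 g

M(O2) = 2(16.00) = 32.00 g/mol.
M(H2O) = 2(1.008) + 16.00 = 18.016 g/mol.
n(O2) = 392.70 g / 32.00 g/mol = 12.272 mol.
From the equation the O2:H2O mole ratio is 3:4, so n(H2O) = 12.272 × 4/3 = 16.363 mol.
Mass of H2O = 16.363 mol × 18.016 g/mol = 294.79 g.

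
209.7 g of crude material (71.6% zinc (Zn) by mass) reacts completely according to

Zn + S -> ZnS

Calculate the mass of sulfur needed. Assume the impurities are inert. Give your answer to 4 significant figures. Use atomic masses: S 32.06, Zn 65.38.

73.63 g

Mass of pure Zn = 209.7 g × 0.716 = 150.15 g.
M(Zn) = 65.38 g/mol.
M(S) = 32.06 g/mol.
n(Zn) = 150.15 g / 65.38 g/mol = 2.2965 mol.
From the equation the Zn:S mole ratio is 1:1, so n(S) = 2.2965 × 1/1 = 2.2965 mol.
Mass of S = 2.2965 mol × 32.06 g/mol = 73.626 g.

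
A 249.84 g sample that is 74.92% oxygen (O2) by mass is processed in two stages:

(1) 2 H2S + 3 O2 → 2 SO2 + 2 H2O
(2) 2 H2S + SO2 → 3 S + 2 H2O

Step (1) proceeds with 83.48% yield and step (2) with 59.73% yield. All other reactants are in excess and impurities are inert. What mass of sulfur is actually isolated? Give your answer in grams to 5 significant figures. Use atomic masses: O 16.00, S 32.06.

187.02 g

Pure O2 = 249.84 × 0.7492 = 187.180 g.
M(O2) = 2(16.00) = 32.00 g/mol.
M(S) = 32.06 g/mol.
n(O2) = 187.180 / 32.00 = 5.84938 mol.
Step 1 (O2:SO2 = 3:2): theoretical n(SO2) = 3.89959 mol; at 83.48% yield, n(SO2) = 3.25537 mol.
Step 2 (SO2:S = 1:3): theoretical n(S) = 9.76612 mol, so theoretical mass = 9.76612 × 32.06 = 313.102 g.
At 59.73% yield, actual mass of S = 313.102 × 0.5973 = 187.016 g.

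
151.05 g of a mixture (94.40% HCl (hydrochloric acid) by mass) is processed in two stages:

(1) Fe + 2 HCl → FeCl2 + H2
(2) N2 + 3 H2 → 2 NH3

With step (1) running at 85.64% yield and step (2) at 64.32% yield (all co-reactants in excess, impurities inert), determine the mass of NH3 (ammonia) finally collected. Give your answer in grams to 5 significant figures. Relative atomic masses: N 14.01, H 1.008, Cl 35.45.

12.233 g

Pure HCl = 151.05 × 0.9440 = 142.591 g.
M(HCl) = 1.008 + 35.45 = 36.458 g/mol.
M(NH3) = 14.01 + 3(1.008) = 17.034 g/mol.
n(HCl) = 142.591 / 36.458 = 3.91111 mol.
Step 1 (HCl:H2 = 2:1): theoretical n(H2) = 1.95555 mol; at 85.64% yield, n(H2) = 1.67474 mol.
Step 2 (H2:NH3 = 3:2): theoretical n(NH3) = 1.11649 mol, so theoretical mass = 1.11649 × 17.034 = 19.0183 g.
At 64.32% yield, actual mass of NH3 = 19.0183 × 0.6432 = 12.2326 g.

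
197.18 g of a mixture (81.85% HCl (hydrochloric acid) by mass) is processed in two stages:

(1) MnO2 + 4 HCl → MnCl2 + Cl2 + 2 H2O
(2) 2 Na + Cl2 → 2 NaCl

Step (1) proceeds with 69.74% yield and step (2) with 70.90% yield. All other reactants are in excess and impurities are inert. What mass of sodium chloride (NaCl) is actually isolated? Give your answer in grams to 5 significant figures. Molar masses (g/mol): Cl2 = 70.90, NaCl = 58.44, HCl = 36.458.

Pure HCl = 197.18 × 0.8185 = 161.392 g.
n(HCl) = 161.392 / 36.458 = 4.42679 mol.
Step 1 (HCl:Cl2 = 4:1): theoretical n(Cl2) = 1.10670 mol; at 69.74% yield, n(Cl2) = 0.771810 mol.
Step 2 (Cl2:NaCl = 1:2): theoretical n(NaCl) = 1.54362 mol, so theoretical mass = 1.54362 × 58.44 = 90.2092 g.
At 70.90% yield, actual mass of NaCl = 90.2092 × 0.7090 = 63.9583 g.

63.958 g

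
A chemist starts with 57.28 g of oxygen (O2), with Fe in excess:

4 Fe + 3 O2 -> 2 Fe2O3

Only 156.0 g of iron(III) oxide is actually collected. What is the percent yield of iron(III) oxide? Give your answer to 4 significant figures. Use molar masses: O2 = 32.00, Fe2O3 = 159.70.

81.86 %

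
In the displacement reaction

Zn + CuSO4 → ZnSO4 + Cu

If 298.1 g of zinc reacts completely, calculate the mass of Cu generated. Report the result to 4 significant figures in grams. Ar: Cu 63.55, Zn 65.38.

289.8 g

M(Zn) = 65.38 g/mol.
M(Cu) = 63.55 g/mol.
n(Zn) = 298.10 g / 65.38 g/mol = 4.5595 mol.
From the equation the Zn:Cu mole ratio is 1:1, so n(Cu) = 4.5595 × 1/1 = 4.5595 mol.
Mass of Cu = 4.5595 mol × 63.55 g/mol = 289.76 g.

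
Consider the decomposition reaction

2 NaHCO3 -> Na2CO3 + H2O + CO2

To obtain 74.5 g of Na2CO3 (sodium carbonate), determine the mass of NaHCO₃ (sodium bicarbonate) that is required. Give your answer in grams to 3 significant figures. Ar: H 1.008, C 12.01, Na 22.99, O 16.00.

118 g

M(Na2CO3) = 2(22.99) + 12.01 + 3(16.00) = 105.99 g/mol.
M(NaHCO3) = 22.99 + 1.008 + 12.01 + 3(16.00) = 84.008 g/mol.
n(Na2CO3) = 74.50 g / 105.99 g/mol = 0.7029 mol.
From the equation the Na2CO3:NaHCO3 mole ratio is 1:2, so n(NaHCO3) = 0.7029 × 2/1 = 1.406 mol.
Mass of NaHCO3 = 1.406 mol × 84.008 g/mol = 118.1 g.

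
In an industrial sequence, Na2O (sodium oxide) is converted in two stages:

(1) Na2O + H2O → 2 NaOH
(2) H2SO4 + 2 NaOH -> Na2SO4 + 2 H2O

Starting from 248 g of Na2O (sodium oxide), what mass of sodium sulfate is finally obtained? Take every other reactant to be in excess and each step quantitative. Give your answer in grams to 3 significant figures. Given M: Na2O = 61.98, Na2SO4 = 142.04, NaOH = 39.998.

n(Na2O) = 248.0 / 61.98 = 4.001 mol.
Step 1 gives a 1:2 ratio of Na2O to NaOH, so n(NaOH) = 8.003 mol.
In step 2 the NaOH:Na2SO4 ratio is 2:1, so n(Na2SO4) = 4.001 mol.
Mass of Na2SO4 = 4.001 × 142.04 = 568.3 g.

568 g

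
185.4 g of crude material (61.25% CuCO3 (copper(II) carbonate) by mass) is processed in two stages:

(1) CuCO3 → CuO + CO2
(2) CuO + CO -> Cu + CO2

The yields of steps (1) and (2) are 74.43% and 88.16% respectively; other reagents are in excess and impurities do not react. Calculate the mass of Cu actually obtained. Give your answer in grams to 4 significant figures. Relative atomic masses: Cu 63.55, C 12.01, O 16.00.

38.32 g

Pure CuCO3 = 185.4 × 0.6125 = 113.56 g.
M(CuCO3) = 63.55 + 12.01 + 3(16.00) = 123.56 g/mol.
M(Cu) = 63.55 g/mol.
n(CuCO3) = 113.56 / 123.56 = 0.91905 mol.
Step 1 (CuCO3:CuO = 1:1): theoretical n(CuO) = 0.91905 mol; at 74.43% yield, n(CuO) = 0.68405 mol.
Step 2 (CuO:Cu = 1:1): theoretical n(Cu) = 0.68405 mol, so theoretical mass = 0.68405 × 63.55 = 43.471 g.
At 88.16% yield, actual mass of Cu = 43.471 × 0.8816 = 38.324 g.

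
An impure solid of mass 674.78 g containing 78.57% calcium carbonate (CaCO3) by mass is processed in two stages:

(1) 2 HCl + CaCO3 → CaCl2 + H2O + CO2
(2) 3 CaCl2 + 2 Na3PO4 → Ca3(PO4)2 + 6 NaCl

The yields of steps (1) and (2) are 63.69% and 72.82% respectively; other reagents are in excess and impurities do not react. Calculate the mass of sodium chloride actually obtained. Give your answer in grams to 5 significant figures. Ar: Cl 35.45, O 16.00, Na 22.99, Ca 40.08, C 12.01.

287.14 g

Pure CaCO3 = 674.78 × 0.7857 = 530.175 g.
M(CaCO3) = 40.08 + 12.01 + 3(16.00) = 100.09 g/mol.
M(NaCl) = 22.99 + 35.45 = 58.44 g/mol.
n(CaCO3) = 530.175 / 100.09 = 5.29698 mol.
Step 1 (CaCO3:CaCl2 = 1:1): theoretical n(CaCl2) = 5.29698 mol; at 63.69% yield, n(CaCl2) = 3.37365 mol.
Step 2 (CaCl2:NaCl = 3:6): theoretical n(NaCl) = 6.74729 mol, so theoretical mass = 6.74729 × 58.44 = 394.312 g.
At 72.82% yield, actual mass of NaCl = 394.312 × 0.7282 = 287.138 g.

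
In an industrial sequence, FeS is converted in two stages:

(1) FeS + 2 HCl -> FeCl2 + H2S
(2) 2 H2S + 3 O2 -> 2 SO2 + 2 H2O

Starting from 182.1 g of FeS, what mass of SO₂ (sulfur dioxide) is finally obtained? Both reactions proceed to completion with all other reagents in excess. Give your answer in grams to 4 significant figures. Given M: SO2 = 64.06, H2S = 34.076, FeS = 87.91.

n(FeS) = 182.10 / 87.91 = 2.0714 mol.
Step 1 gives a 1:1 ratio of FeS to H2S, so n(H2S) = 2.0714 mol.
In step 2 the H2S:SO2 ratio is 2:2, so n(SO2) = 2.0714 mol.
Mass of SO2 = 2.0714 × 64.06 = 132.70 g.

132.7 g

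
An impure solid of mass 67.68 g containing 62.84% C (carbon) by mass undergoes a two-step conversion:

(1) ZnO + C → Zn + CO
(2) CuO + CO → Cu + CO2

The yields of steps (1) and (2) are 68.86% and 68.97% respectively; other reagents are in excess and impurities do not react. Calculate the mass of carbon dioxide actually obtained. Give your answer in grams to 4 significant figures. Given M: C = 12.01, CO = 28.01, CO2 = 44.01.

74.02 g

Pure C = 67.68 × 0.6284 = 42.530 g.
n(C) = 42.530 / 12.01 = 3.5412 mol.
Step 1 (C:CO = 1:1): theoretical n(CO) = 3.5412 mol; at 68.86% yield, n(CO) = 2.4385 mol.
Step 2 (CO:CO2 = 1:1): theoretical n(CO2) = 2.4385 mol, so theoretical mass = 2.4385 × 44.01 = 107.32 g.
At 68.97% yield, actual mass of CO2 = 107.32 × 0.6897 = 74.017 g.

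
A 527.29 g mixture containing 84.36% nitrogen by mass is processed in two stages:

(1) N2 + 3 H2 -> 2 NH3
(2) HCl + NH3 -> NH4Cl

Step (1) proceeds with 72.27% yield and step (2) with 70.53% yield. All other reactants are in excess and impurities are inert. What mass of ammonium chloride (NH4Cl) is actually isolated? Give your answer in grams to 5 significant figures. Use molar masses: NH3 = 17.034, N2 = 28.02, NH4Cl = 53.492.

Pure N2 = 527.29 × 0.8436 = 444.822 g.
n(N2) = 444.822 / 28.02 = 15.8752 mol.
Step 1 (N2:NH3 = 1:2): theoretical n(NH3) = 31.7503 mol; at 72.27% yield, n(NH3) = 22.9459 mol.
Step 2 (NH3:NH4Cl = 1:1): theoretical n(NH4Cl) = 22.9459 mol, so theoretical mass = 22.9459 × 53.492 = 1227.42 g.
At 70.53% yield, actual mass of NH4Cl = 1227.42 × 0.7053 = 865.703 g.

865.70 g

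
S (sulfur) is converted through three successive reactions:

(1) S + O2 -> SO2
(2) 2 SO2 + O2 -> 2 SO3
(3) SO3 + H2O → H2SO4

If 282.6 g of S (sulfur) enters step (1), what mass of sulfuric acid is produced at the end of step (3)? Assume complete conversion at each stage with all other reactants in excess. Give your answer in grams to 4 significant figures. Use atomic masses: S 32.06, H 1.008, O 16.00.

864.5 g

M(S) = 32.06 g/mol.
M(H2SO4) = 2(1.008) + 32.06 + 4(16.00) = 98.076 g/mol.
n(S) = 282.6 / 32.06 = 8.8147 mol.
Reaction (1): S→SO2 ratio 1:1 ⇒ n(SO2) = 8.8147 mol.
Reaction (2): SO2→SO3 ratio 2:2 ⇒ n(SO3) = 8.8147 mol.
Reaction (3): SO3→H2SO4 ratio 1:1 ⇒ n(H2SO4) = 8.8147 mol.
Mass of H2SO4 = 8.8147 × 98.076 = 864.51 g.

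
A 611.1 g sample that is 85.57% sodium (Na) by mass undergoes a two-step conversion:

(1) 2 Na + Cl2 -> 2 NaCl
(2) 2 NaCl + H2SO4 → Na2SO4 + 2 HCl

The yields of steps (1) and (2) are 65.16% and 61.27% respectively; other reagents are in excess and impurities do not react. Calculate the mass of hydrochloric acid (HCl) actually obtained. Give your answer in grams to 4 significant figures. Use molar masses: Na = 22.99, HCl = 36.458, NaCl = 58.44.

331.1 g

Pure Na = 611.1 × 0.8557 = 522.92 g.
n(Na) = 522.92 / 22.99 = 22.745 mol.
Step 1 (Na:NaCl = 2:2): theoretical n(NaCl) = 22.745 mol; at 65.16% yield, n(NaCl) = 14.821 mol.
Step 2 (NaCl:HCl = 2:2): theoretical n(HCl) = 14.821 mol, so theoretical mass = 14.821 × 36.458 = 540.34 g.
At 61.27% yield, actual mass of HCl = 540.34 × 0.6127 = 331.07 g.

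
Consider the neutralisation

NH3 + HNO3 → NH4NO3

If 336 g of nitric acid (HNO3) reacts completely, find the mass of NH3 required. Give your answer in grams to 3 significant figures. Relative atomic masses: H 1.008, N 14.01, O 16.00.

M(HNO3) = 1.008 + 14.01 + 3(16.00) = 63.018 g/mol.
M(NH3) = 14.01 + 3(1.008) = 17.034 g/mol.
n(HNO3) = 336.0 g / 63.018 g/mol = 5.332 mol.
From the equation the HNO3:NH3 mole ratio is 1:1, so n(NH3) = 5.332 × 1/1 = 5.332 mol.
Mass of NH3 = 5.332 mol × 17.034 g/mol = 90.82 g.

90.8 g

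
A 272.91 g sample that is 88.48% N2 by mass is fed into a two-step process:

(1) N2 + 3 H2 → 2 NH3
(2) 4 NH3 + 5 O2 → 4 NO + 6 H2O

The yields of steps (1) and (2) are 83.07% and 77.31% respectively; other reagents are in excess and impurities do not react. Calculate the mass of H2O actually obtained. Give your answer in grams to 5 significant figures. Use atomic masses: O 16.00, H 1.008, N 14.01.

Pure N2 = 272.91 × 0.8848 = 241.471 g.
M(N2) = 2(14.01) = 28.02 g/mol.
M(H2O) = 2(1.008) + 16.00 = 18.016 g/mol.
n(N2) = 241.471 / 28.02 = 8.61780 mol.
Step 1 (N2:NH3 = 1:2): theoretical n(NH3) = 17.2356 mol; at 83.07% yield, n(NH3) = 14.3176 mol.
Step 2 (NH3:H2O = 4:6): theoretical n(H2O) = 21.4764 mol, so theoretical mass = 21.4764 × 18.016 = 386.919 g.
At 77.31% yield, actual mass of H2O = 386.919 × 0.7731 = 299.127 g.

299.13 g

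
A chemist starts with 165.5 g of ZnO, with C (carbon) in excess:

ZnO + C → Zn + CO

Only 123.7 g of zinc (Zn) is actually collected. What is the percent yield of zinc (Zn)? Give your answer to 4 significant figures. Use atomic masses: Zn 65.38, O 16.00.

93.03 %

M(ZnO) = 65.38 + 16.00 = 81.38 g/mol.
M(Zn) = 65.38 g/mol.
n(ZnO) = 165.50 g / 81.38 g/mol = 2.0337 mol.
From the equation the ZnO:Zn mole ratio is 1:1, so n(Zn) = 2.0337 × 1/1 = 2.0337 mol.
Mass of Zn = 2.0337 mol × 65.38 g/mol = 132.96 g.
This is the theoretical yield. Percent yield = 123.7 g / 132.96 g × 100% = 93.035%.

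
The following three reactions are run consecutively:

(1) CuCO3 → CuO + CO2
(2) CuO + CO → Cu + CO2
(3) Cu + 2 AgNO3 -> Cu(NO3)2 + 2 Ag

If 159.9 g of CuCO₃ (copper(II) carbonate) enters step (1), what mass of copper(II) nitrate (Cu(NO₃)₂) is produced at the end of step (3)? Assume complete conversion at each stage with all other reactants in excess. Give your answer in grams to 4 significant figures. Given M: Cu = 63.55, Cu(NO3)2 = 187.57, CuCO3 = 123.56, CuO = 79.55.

242.7 g

n(CuCO3) = 159.9 / 123.56 = 1.2941 mol.
Reaction (1): CuCO3→CuO ratio 1:1 ⇒ n(CuO) = 1.2941 mol.
Reaction (2): CuO→Cu ratio 1:1 ⇒ n(Cu) = 1.2941 mol.
Reaction (3): Cu→Cu(NO3)2 ratio 1:1 ⇒ n(Cu(NO3)2) = 1.2941 mol.
Mass of Cu(NO3)2 = 1.2941 × 187.57 = 242.74 g.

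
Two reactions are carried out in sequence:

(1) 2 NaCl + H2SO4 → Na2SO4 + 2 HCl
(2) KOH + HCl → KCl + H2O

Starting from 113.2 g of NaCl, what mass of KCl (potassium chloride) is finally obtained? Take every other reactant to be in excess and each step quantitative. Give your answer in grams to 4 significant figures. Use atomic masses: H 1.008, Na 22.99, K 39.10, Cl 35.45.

144.4 g

M(NaCl) = 22.99 + 35.45 = 58.44 g/mol.
M(KCl) = 39.10 + 35.45 = 74.55 g/mol.
n(NaCl) = 113.20 / 58.44 = 1.9370 mol.
Step 1 gives a 2:2 ratio of NaCl to HCl, so n(HCl) = 1.9370 mol.
In step 2 the HCl:KCl ratio is 1:1, so n(KCl) = 1.9370 mol.
Mass of KCl = 1.9370 × 74.55 = 144.41 g.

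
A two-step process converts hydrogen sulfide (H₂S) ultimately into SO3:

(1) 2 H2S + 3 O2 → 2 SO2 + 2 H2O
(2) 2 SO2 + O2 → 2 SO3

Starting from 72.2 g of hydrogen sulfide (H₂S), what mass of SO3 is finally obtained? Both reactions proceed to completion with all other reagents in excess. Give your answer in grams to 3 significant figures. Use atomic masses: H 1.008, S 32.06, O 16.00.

170 g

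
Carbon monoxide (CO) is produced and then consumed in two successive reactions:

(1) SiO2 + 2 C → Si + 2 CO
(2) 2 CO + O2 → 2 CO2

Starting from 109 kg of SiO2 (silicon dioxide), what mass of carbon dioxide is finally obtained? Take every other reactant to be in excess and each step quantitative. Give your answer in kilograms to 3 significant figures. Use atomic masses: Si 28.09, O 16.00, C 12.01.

160 kg

M(SiO2) = 28.09 + 2(16.00) = 60.09 g/mol.
M(CO2) = 12.01 + 2(16.00) = 44.01 g/mol.
109 kg = 109000 g.
n(SiO2) = 109000 / 60.09 = 1814 mol.
Step 1 gives a 1:2 ratio of SiO2 to CO, so n(CO) = 3628 mol.
In step 2 the CO:CO2 ratio is 2:2, so n(CO2) = 3628 mol.
Mass of CO2 = 3628 × 44.01 = 159700 g = 160 kg.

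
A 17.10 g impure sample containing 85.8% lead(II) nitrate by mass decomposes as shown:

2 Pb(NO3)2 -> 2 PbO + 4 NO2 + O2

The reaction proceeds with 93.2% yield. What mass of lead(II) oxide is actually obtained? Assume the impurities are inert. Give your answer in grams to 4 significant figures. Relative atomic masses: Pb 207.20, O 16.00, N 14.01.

Pure Pb(NO3)2 available = 17.10 g × 0.858 = 14.672 g.
M(Pb(NO3)2) = 207.20 + 2(14.01) + 6(16.00) = 331.22 g/mol.
M(PbO) = 207.20 + 16.00 = 223.20 g/mol.
n(Pb(NO3)2) = 14.672 g / 331.22 g/mol = 0.044296 mol.
From the equation the Pb(NO3)2:PbO mole ratio is 2:2, so n(PbO) = 0.044296 × 2/2 = 0.044296 mol.
Mass of PbO = 0.044296 mol × 223.20 g/mol = 9.8869 g.
Actual mass collected = 9.8869 g × 0.932 = 9.2146 g.

9.215 g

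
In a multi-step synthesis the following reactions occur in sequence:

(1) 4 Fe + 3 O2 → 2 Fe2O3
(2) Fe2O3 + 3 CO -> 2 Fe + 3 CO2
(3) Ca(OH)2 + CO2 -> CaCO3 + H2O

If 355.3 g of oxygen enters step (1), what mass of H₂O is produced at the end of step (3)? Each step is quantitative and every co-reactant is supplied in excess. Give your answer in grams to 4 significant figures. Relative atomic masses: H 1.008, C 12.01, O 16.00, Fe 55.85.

M(O2) = 2(16.00) = 32.00 g/mol.
M(H2O) = 2(1.008) + 16.00 = 18.016 g/mol.
n(O2) = 355.3 / 32.00 = 11.103 mol.
Reaction (1): O2→Fe2O3 ratio 3:2 ⇒ n(Fe2O3) = 7.4021 mol.
Reaction (2): Fe2O3→CO2 ratio 1:3 ⇒ n(CO2) = 22.206 mol.
Reaction (3): CO2→H2O ratio 1:1 ⇒ n(H2O) = 22.206 mol.
Mass of H2O = 22.206 × 18.016 = 400.07 g.

400.1 g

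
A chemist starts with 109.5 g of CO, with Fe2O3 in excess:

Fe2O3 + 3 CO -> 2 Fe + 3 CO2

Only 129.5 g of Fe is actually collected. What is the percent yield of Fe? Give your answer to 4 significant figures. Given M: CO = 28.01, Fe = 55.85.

88.97 %

n(CO) = 109.50 g / 28.01 g/mol = 3.9093 mol.
From the equation the CO:Fe mole ratio is 3:2, so n(Fe) = 3.9093 × 2/3 = 2.6062 mol.
Mass of Fe = 2.6062 mol × 55.85 g/mol = 145.56 g.
This is the theoretical yield. Percent yield = 129.5 g / 145.56 g × 100% = 88.969%.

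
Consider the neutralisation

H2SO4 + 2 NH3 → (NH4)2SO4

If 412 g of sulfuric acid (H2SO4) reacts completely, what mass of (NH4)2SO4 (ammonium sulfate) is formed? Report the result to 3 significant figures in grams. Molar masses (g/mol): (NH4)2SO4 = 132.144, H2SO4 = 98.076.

555 g

n(H2SO4) = 412.0 g / 98.076 g/mol = 4.201 mol.
From the equation the H2SO4:(NH4)2SO4 mole ratio is 1:1, so n((NH4)2SO4) = 4.201 × 1/1 = 4.201 mol.
Mass of (NH4)2SO4 = 4.201 mol × 132.144 g/mol = 555.1 g.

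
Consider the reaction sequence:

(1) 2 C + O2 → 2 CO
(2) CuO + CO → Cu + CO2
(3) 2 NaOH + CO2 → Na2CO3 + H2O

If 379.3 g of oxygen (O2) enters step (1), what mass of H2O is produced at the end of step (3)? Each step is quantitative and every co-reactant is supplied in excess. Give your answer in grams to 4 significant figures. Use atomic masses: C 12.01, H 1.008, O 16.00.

M(O2) = 2(16.00) = 32.00 g/mol.
M(H2O) = 2(1.008) + 16.00 = 18.016 g/mol.
n(O2) = 379.3 / 32.00 = 11.853 mol.
Reaction (1): O2→CO ratio 1:2 ⇒ n(CO) = 23.706 mol.
Reaction (2): CO→CO2 ratio 1:1 ⇒ n(CO2) = 23.706 mol.
Reaction (3): CO2→H2O ratio 1:1 ⇒ n(H2O) = 23.706 mol.
Mass of H2O = 23.706 × 18.016 = 427.09 g.

427.1 g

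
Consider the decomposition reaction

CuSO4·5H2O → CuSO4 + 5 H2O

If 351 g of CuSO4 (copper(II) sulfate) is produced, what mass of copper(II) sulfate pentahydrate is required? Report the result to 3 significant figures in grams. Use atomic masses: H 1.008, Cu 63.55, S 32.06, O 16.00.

M(CuSO4) = 63.55 + 32.06 + 4(16.00) = 159.61 g/mol.
M(CuSO4·5H2O) = 63.55 + 32.06 + 9(16.00) + 10(1.008) = 249.69 g/mol.
n(CuSO4) = 351.0 g / 159.61 g/mol = 2.199 mol.
From the equation the CuSO4:CuSO4·5H2O mole ratio is 1:1, so n(CuSO4·5H2O) = 2.199 × 1/1 = 2.199 mol.
Mass of CuSO4·5H2O = 2.199 mol × 249.69 g/mol = 549.1 g.

549 g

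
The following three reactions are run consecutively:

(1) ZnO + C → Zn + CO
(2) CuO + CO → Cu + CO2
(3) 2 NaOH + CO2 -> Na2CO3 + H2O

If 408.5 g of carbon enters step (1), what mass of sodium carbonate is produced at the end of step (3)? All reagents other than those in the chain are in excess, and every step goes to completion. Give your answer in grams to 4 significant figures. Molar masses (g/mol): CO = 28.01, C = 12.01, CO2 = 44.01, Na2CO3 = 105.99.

n(C) = 408.5 / 12.01 = 34.013 mol.
Reaction (1): C→CO ratio 1:1 ⇒ n(CO) = 34.013 mol.
Reaction (2): CO→CO2 ratio 1:1 ⇒ n(CO2) = 34.013 mol.
Reaction (3): CO2→Na2CO3 ratio 1:1 ⇒ n(Na2CO3) = 34.013 mol.
Mass of Na2CO3 = 34.013 × 105.99 = 3605.1 g.

3605 g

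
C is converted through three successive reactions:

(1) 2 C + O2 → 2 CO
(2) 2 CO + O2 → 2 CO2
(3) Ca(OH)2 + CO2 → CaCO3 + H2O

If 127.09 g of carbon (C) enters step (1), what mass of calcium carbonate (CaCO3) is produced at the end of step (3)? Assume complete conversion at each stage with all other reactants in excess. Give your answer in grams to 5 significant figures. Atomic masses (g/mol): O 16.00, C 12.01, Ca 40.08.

1059.2 g

M(C) = 12.01 g/mol.
M(CaCO3) = 40.08 + 12.01 + 3(16.00) = 100.09 g/mol.
n(C) = 127.09 / 12.01 = 10.5820 mol.
Reaction (1): C→CO ratio 2:2 ⇒ n(CO) = 10.5820 mol.
Reaction (2): CO→CO2 ratio 2:2 ⇒ n(CO2) = 10.5820 mol.
Reaction (3): CO2→CaCO3 ratio 1:1 ⇒ n(CaCO3) = 10.5820 mol.
Mass of CaCO3 = 10.5820 × 100.09 = 1059.15 g.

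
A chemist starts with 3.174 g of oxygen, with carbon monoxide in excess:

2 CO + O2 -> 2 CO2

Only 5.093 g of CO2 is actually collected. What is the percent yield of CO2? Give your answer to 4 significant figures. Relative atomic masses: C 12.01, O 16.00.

58.34 %

M(O2) = 2(16.00) = 32.00 g/mol.
M(CO2) = 12.01 + 2(16.00) = 44.01 g/mol.
n(O2) = 3.1740 g / 32.00 g/mol = 0.099187 mol.
From the equation the O2:CO2 mole ratio is 1:2, so n(CO2) = 0.099187 × 2/1 = 0.19837 mol.
Mass of CO2 = 0.19837 mol × 44.01 g/mol = 8.7305 g.
This is the theoretical yield. Percent yield = 5.093 g / 8.7305 g × 100% = 58.336%.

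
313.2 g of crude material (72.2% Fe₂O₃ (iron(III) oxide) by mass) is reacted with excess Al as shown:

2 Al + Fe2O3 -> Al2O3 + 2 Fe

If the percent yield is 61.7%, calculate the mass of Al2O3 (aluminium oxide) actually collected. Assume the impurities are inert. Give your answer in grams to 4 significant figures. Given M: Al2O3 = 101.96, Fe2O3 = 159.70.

89.08 g

Pure Fe2O3 available = 313.2 g × 0.722 = 226.13 g.
n(Fe2O3) = 226.13 g / 159.70 g/mol = 1.4160 mol.
From the equation the Fe2O3:Al2O3 mole ratio is 1:1, so n(Al2O3) = 1.4160 × 1/1 = 1.4160 mol.
Mass of Al2O3 = 1.4160 mol × 101.96 g/mol = 144.37 g.
Actual mass collected = 144.37 g × 0.617 = 89.078 g.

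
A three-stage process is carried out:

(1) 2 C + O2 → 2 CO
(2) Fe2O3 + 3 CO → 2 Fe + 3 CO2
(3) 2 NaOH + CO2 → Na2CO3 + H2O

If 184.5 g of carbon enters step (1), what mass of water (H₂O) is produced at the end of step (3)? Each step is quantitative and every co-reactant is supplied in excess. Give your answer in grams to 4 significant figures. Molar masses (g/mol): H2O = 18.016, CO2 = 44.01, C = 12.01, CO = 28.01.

n(C) = 184.5 / 12.01 = 15.362 mol.
Reaction (1): C→CO ratio 2:2 ⇒ n(CO) = 15.362 mol.
Reaction (2): CO→CO2 ratio 3:3 ⇒ n(CO2) = 15.362 mol.
Reaction (3): CO2→H2O ratio 1:1 ⇒ n(H2O) = 15.362 mol.
Mass of H2O = 15.362 × 18.016 = 276.77 g.

276.8 g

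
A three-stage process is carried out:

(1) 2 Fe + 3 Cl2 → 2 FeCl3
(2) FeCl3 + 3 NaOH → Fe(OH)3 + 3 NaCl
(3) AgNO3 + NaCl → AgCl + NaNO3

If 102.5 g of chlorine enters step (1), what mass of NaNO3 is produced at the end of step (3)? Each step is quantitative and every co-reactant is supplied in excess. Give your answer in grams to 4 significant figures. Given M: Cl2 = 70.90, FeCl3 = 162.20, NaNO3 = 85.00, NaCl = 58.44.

n(Cl2) = 102.5 / 70.90 = 1.4457 mol.
Reaction (1): Cl2→FeCl3 ratio 3:2 ⇒ n(FeCl3) = 0.96380 mol.
Reaction (2): FeCl3→NaCl ratio 1:3 ⇒ n(NaCl) = 2.8914 mol.
Reaction (3): NaCl→NaNO3 ratio 1:1 ⇒ n(NaNO3) = 2.8914 mol.
Mass of NaNO3 = 2.8914 × 85.00 = 245.77 g.

245.8 g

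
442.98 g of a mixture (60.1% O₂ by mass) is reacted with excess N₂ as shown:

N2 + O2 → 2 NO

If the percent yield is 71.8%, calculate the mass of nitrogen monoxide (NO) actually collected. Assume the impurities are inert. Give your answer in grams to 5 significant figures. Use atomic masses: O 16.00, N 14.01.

Pure O2 available = 442.98 g × 0.601 = 266.231 g.
M(O2) = 2(16.00) = 32.00 g/mol.
M(NO) = 14.01 + 16.00 = 30.01 g/mol.
n(O2) = 266.231 g / 32.00 g/mol = 8.31972 mol.
From the equation the O2:NO mole ratio is 1:2, so n(NO) = 8.31972 × 2/1 = 16.6394 mol.
Mass of NO = 16.6394 mol × 30.01 g/mol = 499.349 g.
Actual mass collected = 499.349 g × 0.718 = 358.533 g.

358.53 g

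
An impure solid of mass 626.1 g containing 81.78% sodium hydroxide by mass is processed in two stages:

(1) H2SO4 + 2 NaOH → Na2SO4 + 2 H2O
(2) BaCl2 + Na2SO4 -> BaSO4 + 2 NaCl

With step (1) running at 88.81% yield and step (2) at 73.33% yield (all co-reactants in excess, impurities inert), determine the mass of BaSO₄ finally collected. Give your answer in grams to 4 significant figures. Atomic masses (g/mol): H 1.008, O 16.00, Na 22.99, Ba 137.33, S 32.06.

Pure NaOH = 626.1 × 0.8178 = 512.02 g.
M(NaOH) = 22.99 + 16.00 + 1.008 = 39.998 g/mol.
M(BaSO4) = 137.33 + 32.06 + 4(16.00) = 233.39 g/mol.
n(NaOH) = 512.02 / 39.998 = 12.801 mol.
Step 1 (NaOH:Na2SO4 = 2:1): theoretical n(Na2SO4) = 6.4006 mol; at 88.81% yield, n(Na2SO4) = 5.6844 mol.
Step 2 (Na2SO4:BaSO4 = 1:1): theoretical n(BaSO4) = 5.6844 mol, so theoretical mass = 5.6844 × 233.39 = 1326.7 g.
At 73.33% yield, actual mass of BaSO4 = 1326.7 × 0.7333 = 972.86 g.

972.9 g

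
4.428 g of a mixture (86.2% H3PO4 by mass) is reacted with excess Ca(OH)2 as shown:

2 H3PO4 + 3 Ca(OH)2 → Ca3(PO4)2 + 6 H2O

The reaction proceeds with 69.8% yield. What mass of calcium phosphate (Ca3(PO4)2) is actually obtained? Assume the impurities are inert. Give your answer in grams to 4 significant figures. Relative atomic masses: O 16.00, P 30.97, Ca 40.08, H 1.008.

Pure H3PO4 available = 4.428 g × 0.862 = 3.8169 g.
M(H3PO4) = 3(1.008) + 30.97 + 4(16.00) = 97.994 g/mol.
M(Ca3(PO4)2) = 3(40.08) + 2(30.97) + 8(16.00) = 310.18 g/mol.
n(H3PO4) = 3.8169 g / 97.994 g/mol = 0.038951 mol.
From the equation the H3PO4:Ca3(PO4)2 mole ratio is 2:1, so n(Ca3(PO4)2) = 0.038951 × 1/2 = 0.019475 mol.
Mass of Ca3(PO4)2 = 0.019475 mol × 310.18 g/mol = 6.0409 g.
Actual mass collected = 6.0409 g × 0.698 = 4.2165 g.

4.217 g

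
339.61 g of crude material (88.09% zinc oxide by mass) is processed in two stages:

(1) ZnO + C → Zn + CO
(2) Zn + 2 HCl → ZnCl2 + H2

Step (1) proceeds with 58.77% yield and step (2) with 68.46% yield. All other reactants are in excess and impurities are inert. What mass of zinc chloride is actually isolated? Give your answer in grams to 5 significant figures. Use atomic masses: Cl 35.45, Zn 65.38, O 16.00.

201.56 g

Pure ZnO = 339.61 × 0.8809 = 299.162 g.
M(ZnO) = 65.38 + 16.00 = 81.38 g/mol.
M(ZnCl2) = 65.38 + 2(35.45) = 136.28 g/mol.
n(ZnO) = 299.162 / 81.38 = 3.67612 mol.
Step 1 (ZnO:Zn = 1:1): theoretical n(Zn) = 3.67612 mol; at 58.77% yield, n(Zn) = 2.16045 mol.
Step 2 (Zn:ZnCl2 = 1:1): theoretical n(ZnCl2) = 2.16045 mol, so theoretical mass = 2.16045 × 136.28 = 294.427 g.
At 68.46% yield, actual mass of ZnCl2 = 294.427 × 0.6846 = 201.565 g.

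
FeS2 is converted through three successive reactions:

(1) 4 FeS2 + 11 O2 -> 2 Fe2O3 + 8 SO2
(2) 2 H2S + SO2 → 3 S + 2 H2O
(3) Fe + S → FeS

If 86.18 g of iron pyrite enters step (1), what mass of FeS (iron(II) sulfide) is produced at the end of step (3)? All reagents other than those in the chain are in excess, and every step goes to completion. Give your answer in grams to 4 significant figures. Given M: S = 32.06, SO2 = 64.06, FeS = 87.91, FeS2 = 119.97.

378.9 g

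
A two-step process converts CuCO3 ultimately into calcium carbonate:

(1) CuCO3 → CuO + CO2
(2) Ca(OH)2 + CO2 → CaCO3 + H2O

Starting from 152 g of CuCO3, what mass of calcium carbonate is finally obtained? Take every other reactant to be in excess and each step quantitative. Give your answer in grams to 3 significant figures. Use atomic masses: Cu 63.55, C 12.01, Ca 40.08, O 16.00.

123 g

M(CuCO3) = 63.55 + 12.01 + 3(16.00) = 123.56 g/mol.
M(CaCO3) = 40.08 + 12.01 + 3(16.00) = 100.09 g/mol.
n(CuCO3) = 152.0 / 123.56 = 1.230 mol.
Step 1 gives a 1:1 ratio of CuCO3 to CO2, so n(CO2) = 1.230 mol.
In step 2 the CO2:CaCO3 ratio is 1:1, so n(CaCO3) = 1.230 mol.
Mass of CaCO3 = 1.230 × 100.09 = 123.1 g.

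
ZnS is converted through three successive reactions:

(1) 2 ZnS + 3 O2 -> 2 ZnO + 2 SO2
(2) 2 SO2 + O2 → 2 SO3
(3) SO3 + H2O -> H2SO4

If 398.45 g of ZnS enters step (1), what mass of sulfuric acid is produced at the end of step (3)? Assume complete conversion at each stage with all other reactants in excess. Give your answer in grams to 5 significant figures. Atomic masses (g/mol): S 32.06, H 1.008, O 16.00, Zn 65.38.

M(ZnS) = 65.38 + 32.06 = 97.44 g/mol.
M(H2SO4) = 2(1.008) + 32.06 + 4(16.00) = 98.076 g/mol.
n(ZnS) = 398.45 / 97.44 = 4.08918 mol.
Reaction (1): ZnS→SO2 ratio 2:2 ⇒ n(SO2) = 4.08918 mol.
Reaction (2): SO2→SO3 ratio 2:2 ⇒ n(SO3) = 4.08918 mol.
Reaction (3): SO3→H2SO4 ratio 1:1 ⇒ n(H2SO4) = 4.08918 mol.
Mass of H2SO4 = 4.08918 × 98.076 = 401.051 g.

401.05 g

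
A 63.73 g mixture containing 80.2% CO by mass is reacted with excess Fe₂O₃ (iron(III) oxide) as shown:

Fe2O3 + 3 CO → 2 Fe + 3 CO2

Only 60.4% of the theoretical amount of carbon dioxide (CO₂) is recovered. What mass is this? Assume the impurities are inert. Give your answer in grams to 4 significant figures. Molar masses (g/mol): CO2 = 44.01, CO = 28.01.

Pure CO available = 63.73 g × 0.802 = 51.111 g.
n(CO) = 51.111 g / 28.01 g/mol = 1.8248 mol.
From the equation the CO:CO2 mole ratio is 3:3, so n(CO2) = 1.8248 × 3/3 = 1.8248 mol.
Mass of CO2 = 1.8248 mol × 44.01 g/mol = 80.308 g.
Actual mass collected = 80.308 g × 0.604 = 48.506 g.

48.51 g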